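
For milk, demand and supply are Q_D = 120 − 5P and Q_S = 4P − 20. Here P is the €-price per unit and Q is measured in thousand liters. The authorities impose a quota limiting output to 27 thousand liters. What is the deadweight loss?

€52.14 thousand

In inverse form: demand P = 24 − 0.2Q, supply P = 5 + 0.25Q.
Competitive equilibrium: 24 − 0.2Q = 5 + 0.25Q → Q* = 42.2222, P* = 15.5556.
At Q = 27: demand price = 24 − 0.2·27 = 18.6; supply price = 5 + 0.25·27 = 11.75.
ΔQ = 42.2222 − 27 = 15.2222; wedge = 18.6 − 11.75 = 6.85.
DWL = ½ × 15.2222 × 6.85 = €52.14 thousand.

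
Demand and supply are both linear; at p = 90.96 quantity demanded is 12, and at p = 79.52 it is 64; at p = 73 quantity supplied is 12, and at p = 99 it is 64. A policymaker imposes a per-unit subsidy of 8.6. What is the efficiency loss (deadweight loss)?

Demand slope = (79.52 − 90.96)/(64 − 12) = −0.22, so p = 93.6 − 0.22q.
Supply slope = (99 − 73)/(64 − 12) = 0.5, so p = 67 + 0.5q.
Competitive equilibrium: 93.6 − 0.22q = 67 + 0.5q → q* = 36.9444, p* = 85.4722.
The subsidy lowers effective supply by 8.6: p = 58.4 + 0.5q.
New quantity: 93.6 − 0.22q = 58.4 + 0.5q → q' = 48.8889.
Overproduction Δq = 48.8889 − 36.9444 = 11.9445; wedge = subsidy = 8.6.
The triangle = ½ × 11.9445 × 8.6 = 51.36.

51.36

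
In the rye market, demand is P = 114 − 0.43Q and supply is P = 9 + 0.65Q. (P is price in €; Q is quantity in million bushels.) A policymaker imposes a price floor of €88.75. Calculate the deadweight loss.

€800.47 million

Competitive equilibrium: 114 − 0.43Q = 9 + 0.65Q → Q* = 97.2222, P* = 72.1944.
At the floor P = 88.75, quantity demanded = (114 − 88.75)/0.43 = 58.7209.
Sellers' marginal cost at Q' = 58.7209: 9 + 0.65·58.7209 = 47.1686.
ΔQ = 97.2222 − 58.7209 = 38.5013; wedge = 88.75 − 47.1686 = 41.5814.
Welfare loss = ½ × 38.5013 × 41.5814 = €800.47 million.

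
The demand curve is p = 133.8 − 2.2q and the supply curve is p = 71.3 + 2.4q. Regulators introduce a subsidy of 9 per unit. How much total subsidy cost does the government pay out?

139.89

Competitive equilibrium: 133.8 − 2.2q = 71.3 + 2.4q → q* = 13.587, p* = 103.9087.
The subsidy lowers effective supply by 9: p = 62.3 + 2.4q.
New quantity: 133.8 − 2.2q = 62.3 + 2.4q → q' = 15.5435.
Total subsidy cost = 9 × 15.5435 = 139.89.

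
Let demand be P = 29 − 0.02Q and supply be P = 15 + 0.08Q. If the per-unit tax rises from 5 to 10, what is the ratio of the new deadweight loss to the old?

Competitive equilibrium: 29 − 0.02Q = 15 + 0.08Q → Q* = 140, P* = 26.2.
For a per-unit tax t: ΔQ = t/0.1, so DWL = ½·t·(t/0.1) = t²/0.2.
At t = 5: DWL = 125. At t = 10: DWL = 500.
Ratio = (10/5)² = 4.

4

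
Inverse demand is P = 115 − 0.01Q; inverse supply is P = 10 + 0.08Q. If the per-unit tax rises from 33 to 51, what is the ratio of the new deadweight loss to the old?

Competitive equilibrium: 115 − 0.01Q = 10 + 0.08Q → Q* = 1166.6667, P* = 103.3333.
For a per-unit tax t: ΔQ = t/0.09, so DWL = ½·t·(t/0.09) = t²/0.18.
At t = 33: DWL = 6050. At t = 51: DWL = 14450.
Ratio = (51/33)² = 2.388.

2.388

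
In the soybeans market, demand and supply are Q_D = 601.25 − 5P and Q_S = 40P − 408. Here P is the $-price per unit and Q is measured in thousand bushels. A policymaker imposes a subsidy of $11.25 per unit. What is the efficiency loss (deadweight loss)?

$281.25 thousand

In inverse form: demand P = 120.25 − 0.2Q, supply P = 10.2 + 0.025Q.
Competitive equilibrium: 120.25 − 0.2Q = 10.2 + 0.025Q → Q* = 489.1111, P* = 22.4278.
The subsidy lowers effective supply by 11.25: P = 0.025Q − 1.05.
New quantity: 120.25 − 0.2Q = 0.025Q − 1.05 → Q' = 539.1111.
Overproduction ΔQ = 539.1111 − 489.1111 = 50; wedge = subsidy = 11.25.
The triangle = ½ × 50 × 11.25 = $281.25 thousand.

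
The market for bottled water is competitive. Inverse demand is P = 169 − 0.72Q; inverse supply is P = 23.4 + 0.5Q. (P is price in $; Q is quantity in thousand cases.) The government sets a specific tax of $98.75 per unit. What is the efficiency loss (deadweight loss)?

$3996.54 thousand

Competitive equilibrium: 169 − 0.72Q = 23.4 + 0.5Q → Q* = 119.34426, P* = 83.07213.
With the tax, the buyer price exceeds the seller price by 98.75: (169 − 0.72Q) − (23.4 + 0.5Q) = 98.75 → Q' = 38.40164.
ΔQ = 119.34426 − 38.40164 = 80.94262; the wedge equals the tax, 98.75.
Welfare loss = ½ × 80.94262 × 98.75 = $3996.54 thousand.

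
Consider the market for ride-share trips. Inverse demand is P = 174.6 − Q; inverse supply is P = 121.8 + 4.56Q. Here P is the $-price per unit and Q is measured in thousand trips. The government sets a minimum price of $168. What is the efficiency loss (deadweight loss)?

$23.32 thousand

Competitive equilibrium: 174.6 − Q = 121.8 + 4.56Q → Q* = 9.4964, P* = 165.1036.
At the floor P = 168, quantity demanded = (174.6 − 168)/1 = 6.6.
Sellers' marginal cost at Q' = 6.6: 121.8 + 4.56·6.6 = 151.896.
ΔQ = 9.4964 − 6.6 = 2.8964; wedge = 168 − 151.896 = 16.104.
DWL = ½ × 2.8964 × 16.104 = $23.32 thousand.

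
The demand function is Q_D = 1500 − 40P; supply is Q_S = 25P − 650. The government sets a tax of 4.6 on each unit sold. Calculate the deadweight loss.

162.77

In inverse form: demand P = 37.5 − 0.025Q, supply P = 26 + 0.04Q.
Competitive equilibrium: 37.5 − 0.025Q = 26 + 0.04Q → Q* = 176.9231, P* = 33.0769.
With the tax, the buyer price exceeds the seller price by 4.6: (37.5 − 0.025Q) − (26 + 0.04Q) = 4.6 → Q' = 106.1538.
ΔQ = 176.9231 − 106.1538 = 70.7693; the wedge equals the tax, 4.6.
The triangle = ½ × 70.7693 × 4.6 = 162.77.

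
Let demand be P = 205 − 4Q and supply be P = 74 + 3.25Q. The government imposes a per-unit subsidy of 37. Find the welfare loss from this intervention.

94.41

Competitive equilibrium: 205 − 4Q = 74 + 3.25Q → Q* = 18.069, P* = 132.7241.
The subsidy lowers effective supply by 37: P = 37 + 3.25Q.
New quantity: 205 − 4Q = 37 + 3.25Q → Q' = 23.1724.
Overproduction ΔQ = 23.1724 − 18.069 = 5.1034; wedge = subsidy = 37.
DWL = ½ × 5.1034 × 37 = 94.41.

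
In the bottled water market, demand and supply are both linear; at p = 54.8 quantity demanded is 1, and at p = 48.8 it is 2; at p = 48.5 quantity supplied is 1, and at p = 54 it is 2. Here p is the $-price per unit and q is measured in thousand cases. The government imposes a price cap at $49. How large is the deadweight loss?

Demand slope = (48.8 − 54.8)/(2 − 1) = −6, so p = 60.8 − 6q.
Supply slope = (54 − 48.5)/(2 − 1) = 5.5, so p = 43 + 5.5q.
Competitive equilibrium: 60.8 − 6q = 43 + 5.5q → q* = 1.5478, p* = 51.513.
At the ceiling p = 49, quantity supplied = (49 − 43)/5.5 = 1.0909.
Willingness to pay at q' = 1.0909: 60.8 − 6·1.0909 = 54.2546.
Δq = 1.5478 − 1.0909 = 0.4569; wedge = 54.2546 − 49 = 5.2546.
DWL = ½ × 0.4569 × 5.2546 = $1.20 thousand.

$1.20 thousand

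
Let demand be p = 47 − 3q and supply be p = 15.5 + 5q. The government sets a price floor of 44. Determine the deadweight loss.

34.52

Competitive equilibrium: 47 − 3q = 15.5 + 5q → q* = 3.9375, p* = 35.1875.
At the floor p = 44, quantity demanded = (47 − 44)/3 = 1.
Sellers' marginal cost at q' = 1: 15.5 + 5·1 = 20.5.
Δq = 3.9375 − 1 = 2.9375; wedge = 44 − 20.5 = 23.5.
The triangle = ½ × 2.9375 × 23.5 = 34.52.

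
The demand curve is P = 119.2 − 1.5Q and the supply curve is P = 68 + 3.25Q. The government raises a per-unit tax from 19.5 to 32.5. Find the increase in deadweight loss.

71.16

Competitive equilibrium: 119.2 − 1.5Q = 68 + 3.25Q → Q* = 10.7789, P* = 103.0316.
For a per-unit tax t: ΔQ = t/4.75, so DWL = ½·t·(t/4.75) = t²/9.5.
At t = 19.5: DWL = 40.026. At t = 32.5: DWL = 111.184.
Increase = 111.184 − 40.026 = 71.16.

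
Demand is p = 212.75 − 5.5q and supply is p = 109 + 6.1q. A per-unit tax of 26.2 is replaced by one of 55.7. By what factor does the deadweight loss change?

4.520

Competitive equilibrium: 212.75 − 5.5q = 109 + 6.1q → q* = 8.944, p* = 163.5582.
For a per-unit tax t: Δq = t/11.6, so DWL = ½·t·(t/11.6) = t²/23.2.
At t = 26.2: DWL = 29.588. At t = 55.7: DWL = 133.728.
Ratio = (55.7/26.2)² = 4.520.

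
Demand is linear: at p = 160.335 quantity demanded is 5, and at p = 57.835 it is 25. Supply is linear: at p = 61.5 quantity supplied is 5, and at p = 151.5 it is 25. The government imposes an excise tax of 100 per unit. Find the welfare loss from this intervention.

Demand slope = (57.835 − 160.335)/(25 − 5) = −5.125, so p = 185.96 − 5.125q.
Supply slope = (151.5 − 61.5)/(25 − 5) = 4.5, so p = 39 + 4.5q.
Competitive equilibrium: 185.96 − 5.125q = 39 + 4.5q → q* = 15.2686, p* = 107.7086.
With the tax, the buyer price exceeds the seller price by 100: (185.96 − 5.125q) − (39 + 4.5q) = 100 → q' = 4.879.
Δq = 15.2686 − 4.879 = 10.3896; the wedge equals the tax, 100.
Deadweight loss = ½ × 10.3896 × 100 = 519.48.

519.48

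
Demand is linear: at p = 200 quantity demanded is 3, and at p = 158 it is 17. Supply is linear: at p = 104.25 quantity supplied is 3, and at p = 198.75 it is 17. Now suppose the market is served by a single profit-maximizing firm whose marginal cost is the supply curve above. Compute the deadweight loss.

Demand slope = (158 − 200)/(17 − 3) = −3, so p = 209 − 3q.
Supply slope = (198.75 − 104.25)/(17 − 3) = 6.75, so p = 84 + 6.75q.
Competitive equilibrium: 209 − 3q = 84 + 6.75q → q* = 12.8205, p* = 170.5385.
Marginal revenue: MR = 209 − 6q. Set MR = MC: 209 − 6q = 84 + 6.75q → q_m = 9.8039.
Price p_m = 209 − 3·9.8039 = 179.5883; MC(q_m) = 84 + 6.75·9.8039 = 150.1763.
Competitive q* = 12.8205, so Δq = 3.0166; wedge = 179.5883 − 150.1763 = 29.412.
Deadweight loss = ½ × 3.0166 × 29.412 = 44.36.

44.36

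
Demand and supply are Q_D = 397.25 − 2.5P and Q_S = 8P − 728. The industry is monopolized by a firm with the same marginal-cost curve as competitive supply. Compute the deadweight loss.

In inverse form: demand P = 158.9 − 0.4Q, supply P = 91 + 0.125Q.
Competitive equilibrium: 158.9 − 0.4Q = 91 + 0.125Q → Q* = 129.3333, P* = 107.1667.
Marginal revenue: MR = 158.9 − 0.8Q. Set MR = MC: 158.9 − 0.8Q = 91 + 0.125Q → Q_m = 73.4054.
Price P_m = 158.9 − 0.4·73.4054 = 129.5378; MC(Q_m) = 91 + 0.125·73.4054 = 100.1757.
Competitive Q* = 129.3333, so ΔQ = 55.9279; wedge = 129.5378 − 100.1757 = 29.3621.
Welfare loss = ½ × 55.9279 × 29.3621 = 821.08.

821.08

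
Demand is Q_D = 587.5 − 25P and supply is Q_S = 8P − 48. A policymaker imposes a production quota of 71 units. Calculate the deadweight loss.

In inverse form: demand P = 23.5 − 0.04Q, supply P = 6 + 0.125Q.
Competitive equilibrium: 23.5 − 0.04Q = 6 + 0.125Q → Q* = 106.0606, P* = 19.2576.
At Q = 71: demand price = 23.5 − 0.04·71 = 20.66; supply price = 6 + 0.125·71 = 14.875.
ΔQ = 106.0606 − 71 = 35.0606; wedge = 20.66 − 14.875 = 5.785.
Welfare loss = ½ × 35.0606 × 5.785 = 101.41.

101.41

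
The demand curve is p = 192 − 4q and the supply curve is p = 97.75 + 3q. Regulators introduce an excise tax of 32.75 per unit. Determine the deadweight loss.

76.61

Competitive equilibrium: 192 − 4q = 97.75 + 3q → q* = 13.4643, p* = 138.1429.
With the tax, the buyer price exceeds the seller price by 32.75: (192 − 4q) − (97.75 + 3q) = 32.75 → q' = 8.7857.
Δq = 13.4643 − 8.7857 = 4.6786; the wedge equals the tax, 32.75.
Deadweight loss = ½ × 4.6786 × 32.75 = 76.61.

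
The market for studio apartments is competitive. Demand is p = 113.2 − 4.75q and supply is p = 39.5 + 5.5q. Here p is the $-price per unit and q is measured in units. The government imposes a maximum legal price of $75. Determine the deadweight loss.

Competitive equilibrium: 113.2 − 4.75q = 39.5 + 5.5q → q* = 7.1902, p* = 79.0463.
At the ceiling p = 75, quantity supplied = (75 − 39.5)/5.5 = 6.4545.
Willingness to pay at q' = 6.4545: 113.2 − 4.75·6.4545 = 82.5411.
Δq = 7.1902 − 6.4545 = 0.7357; wedge = 82.5411 − 75 = 7.5411.
The triangle = ½ × 0.7357 × 7.5411 = $2.77.

$2.77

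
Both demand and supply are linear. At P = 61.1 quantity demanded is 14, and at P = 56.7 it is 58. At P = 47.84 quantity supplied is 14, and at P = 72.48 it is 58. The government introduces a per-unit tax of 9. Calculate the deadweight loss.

61.36

Demand slope = (56.7 − 61.1)/(58 − 14) = −0.1, so P = 62.5 − 0.1Q.
Supply slope = (72.48 − 47.84)/(58 − 14) = 0.56, so P = 40 + 0.56Q.
Competitive equilibrium: 62.5 − 0.1Q = 40 + 0.56Q → Q* = 34.0909, P* = 59.0909.
With the tax, the buyer price exceeds the seller price by 9: (62.5 − 0.1Q) − (40 + 0.56Q) = 9 → Q' = 20.4545.
ΔQ = 34.0909 − 20.4545 = 13.6364; the wedge equals the tax, 9.
The triangle = ½ × 13.6364 × 9 = 61.36.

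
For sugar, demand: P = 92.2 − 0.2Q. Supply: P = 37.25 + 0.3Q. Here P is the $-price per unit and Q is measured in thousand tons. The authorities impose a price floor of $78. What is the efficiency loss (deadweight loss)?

$378.30 thousand

Competitive equilibrium: 92.2 − 0.2Q = 37.25 + 0.3Q → Q* = 109.9, P* = 70.22.
At the floor P = 78, quantity demanded = (92.2 − 78)/0.2 = 71.
Sellers' marginal cost at Q' = 71: 37.25 + 0.3·71 = 58.55.
ΔQ = 109.9 − 71 = 38.9; wedge = 78 − 58.55 = 19.45.
Deadweight loss = ½ × 38.9 × 19.45 = $378.30 thousand.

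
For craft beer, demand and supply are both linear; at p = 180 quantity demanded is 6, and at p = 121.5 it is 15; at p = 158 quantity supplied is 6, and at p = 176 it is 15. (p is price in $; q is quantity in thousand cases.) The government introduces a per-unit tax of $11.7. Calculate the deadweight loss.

Demand slope = (121.5 − 180)/(15 − 6) = −6.5, so p = 219 − 6.5q.
Supply slope = (176 − 158)/(15 − 6) = 2, so p = 146 + 2q.
Competitive equilibrium: 219 − 6.5q = 146 + 2q → q* = 8.5882, p* = 163.1765.
With the tax, the buyer price exceeds the seller price by 11.7: (219 − 6.5q) − (146 + 2q) = 11.7 → q' = 7.2118.
Δq = 8.5882 − 7.2118 = 1.3764; the wedge equals the tax, 11.7.
Welfare loss = ½ × 1.3764 × 11.7 = $8.05 thousand.

$8.05 thousand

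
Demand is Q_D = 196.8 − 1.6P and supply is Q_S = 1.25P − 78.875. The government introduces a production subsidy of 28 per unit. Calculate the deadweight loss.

275.09

In inverse form: demand P = 123 − 0.625Q, supply P = 63.1 + 0.8Q.
Competitive equilibrium: 123 − 0.625Q = 63.1 + 0.8Q → Q* = 42.0351, P* = 96.7281.
The subsidy lowers effective supply by 28: P = 35.1 + 0.8Q.
New quantity: 123 − 0.625Q = 35.1 + 0.8Q → Q' = 61.6842.
Overproduction ΔQ = 61.6842 − 42.0351 = 19.6491; wedge = subsidy = 28.
The triangle = ½ × 19.6491 × 28 = 275.09.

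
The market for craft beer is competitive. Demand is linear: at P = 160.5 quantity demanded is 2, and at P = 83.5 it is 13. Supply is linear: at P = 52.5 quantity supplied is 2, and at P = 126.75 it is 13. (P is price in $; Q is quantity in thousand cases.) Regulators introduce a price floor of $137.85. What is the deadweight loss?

$146.67 thousand

Demand slope = (83.5 − 160.5)/(13 − 2) = −7, so P = 174.5 − 7Q.
Supply slope = (126.75 − 52.5)/(13 − 2) = 6.75, so P = 39 + 6.75Q.
Competitive equilibrium: 174.5 − 7Q = 39 + 6.75Q → Q* = 9.8545, P* = 105.5182.
At the floor P = 137.85, quantity demanded = (174.5 − 137.85)/7 = 5.2357.
Sellers' marginal cost at Q' = 5.2357: 39 + 6.75·5.2357 = 74.341.
ΔQ = 9.8545 − 5.2357 = 4.6188; wedge = 137.85 − 74.341 = 63.509.
Deadweight loss = ½ × 4.6188 × 63.509 = $146.67 thousand.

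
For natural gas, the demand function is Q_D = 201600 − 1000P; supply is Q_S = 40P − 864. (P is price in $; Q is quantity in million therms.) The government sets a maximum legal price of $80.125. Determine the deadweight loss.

In inverse form: demand P = 201.6 − 0.001Q, supply P = 21.6 + 0.025Q.
Competitive equilibrium: 201.6 − 0.001Q = 21.6 + 0.025Q → Q* = 6923.07692, P* = 194.67692.
At the ceiling P = 80.125, quantity supplied = (80.125 − 21.6)/0.025 = 2341.
Willingness to pay at Q' = 2341: 201.6 − 0.001·2341 = 199.259.
ΔQ = 6923.07692 − 2341 = 4582.07692; wedge = 199.259 − 80.125 = 119.134.
DWL = ½ × 4582.07692 × 119.134 = $272940.58 million.

$272940.58 million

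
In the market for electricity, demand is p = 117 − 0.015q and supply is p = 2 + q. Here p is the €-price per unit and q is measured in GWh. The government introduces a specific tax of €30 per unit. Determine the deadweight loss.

€443.35

Competitive equilibrium: 117 − 0.015q = 2 + q → q* = 113.3005, p* = 115.3005.
With the tax, the buyer price exceeds the seller price by 30: (117 − 0.015q) − (2 + q) = 30 → q' = 83.7438.
Δq = 113.3005 − 83.7438 = 29.5567; the wedge equals the tax, 30.
DWL = ½ × 29.5567 × 30 = €443.35.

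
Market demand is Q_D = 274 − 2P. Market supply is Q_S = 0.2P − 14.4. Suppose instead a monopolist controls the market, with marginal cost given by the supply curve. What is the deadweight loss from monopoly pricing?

In inverse form: demand P = 137 − 0.5Q, supply P = 72 + 5Q.
Competitive equilibrium: 137 − 0.5Q = 72 + 5Q → Q* = 11.8182, P* = 131.0909.
Marginal revenue: MR = 137 − Q. Set MR = MC: 137 − Q = 72 + 5Q → Q_m = 10.8333.
Price P_m = 137 − 0.5·10.8333 = 131.5834; MC(Q_m) = 72 + 5·10.8333 = 126.1665.
Competitive Q* = 11.8182, so ΔQ = 0.9849; wedge = 131.5834 − 126.1665 = 5.4169.
Welfare loss = ½ × 0.9849 × 5.4169 = 2.67.

2.67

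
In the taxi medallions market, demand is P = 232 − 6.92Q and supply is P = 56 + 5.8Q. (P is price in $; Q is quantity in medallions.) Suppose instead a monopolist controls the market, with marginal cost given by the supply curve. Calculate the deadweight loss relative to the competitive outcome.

Competitive equilibrium: 232 − 6.92Q = 56 + 5.8Q → Q* = 13.8365, P* = 136.2516.
Marginal revenue: MR = 232 − 13.84Q. Set MR = MC: 232 − 13.84Q = 56 + 5.8Q → Q_m = 8.9613.
Price P_m = 232 − 6.92·8.9613 = 169.9878; MC(Q_m) = 56 + 5.8·8.9613 = 107.9755.
Competitive Q* = 13.8365, so ΔQ = 4.8752; wedge = 169.9878 − 107.9755 = 62.0123.
DWL = ½ × 4.8752 × 62.0123 = $151.16.

$151.16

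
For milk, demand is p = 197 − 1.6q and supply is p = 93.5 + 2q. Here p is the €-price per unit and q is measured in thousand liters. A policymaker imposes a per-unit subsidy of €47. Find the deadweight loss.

€306.81 thousand

Competitive equilibrium: 197 − 1.6q = 93.5 + 2q → q* = 28.75, p* = 151.
The subsidy lowers effective supply by 47: p = 46.5 + 2q.
New quantity: 197 − 1.6q = 46.5 + 2q → q' = 41.8056.
Overproduction Δq = 41.8056 − 28.75 = 13.0556; wedge = subsidy = 47.
Welfare loss = ½ × 13.0556 × 47 = €306.81 thousand.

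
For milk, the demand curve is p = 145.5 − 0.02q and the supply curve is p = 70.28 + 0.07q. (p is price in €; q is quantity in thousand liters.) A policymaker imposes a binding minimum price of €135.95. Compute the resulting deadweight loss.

Competitive equilibrium: 145.5 − 0.02q = 70.28 + 0.07q → q* = 835.7778, p* = 128.7844.
At the floor p = 135.95, quantity demanded = (145.5 − 135.95)/0.02 = 477.5.
Sellers' marginal cost at q' = 477.5: 70.28 + 0.07·477.5 = 103.705.
Δq = 835.7778 − 477.5 = 358.2778; wedge = 135.95 − 103.705 = 32.245.
Deadweight loss = ½ × 358.2778 × 32.245 = €5776.33 thousand.

€5776.33 thousand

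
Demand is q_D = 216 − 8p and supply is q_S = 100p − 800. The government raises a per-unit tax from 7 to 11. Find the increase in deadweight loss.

266.67

In inverse form: demand p = 27 − 0.125q, supply p = 8 + 0.01q.
Competitive equilibrium: 27 − 0.125q = 8 + 0.01q → q* = 140.7407, p* = 9.4074.
For a per-unit tax t: Δq = t/0.135, so DWL = ½·t·(t/0.135) = t²/0.27.
At t = 7: DWL = 181.481. At t = 11: DWL = 448.148.
Increase = 448.148 − 181.481 = 266.67.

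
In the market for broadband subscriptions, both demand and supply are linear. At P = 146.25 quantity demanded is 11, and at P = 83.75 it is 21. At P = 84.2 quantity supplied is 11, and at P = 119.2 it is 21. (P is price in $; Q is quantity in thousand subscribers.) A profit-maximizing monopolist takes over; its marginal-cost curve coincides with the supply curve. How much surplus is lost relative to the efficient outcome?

Demand slope = (83.75 − 146.25)/(21 − 11) = −6.25, so P = 215 − 6.25Q.
Supply slope = (119.2 − 84.2)/(21 − 11) = 3.5, so P = 45.7 + 3.5Q.
Competitive equilibrium: 215 − 6.25Q = 45.7 + 3.5Q → Q* = 17.3641, P* = 106.4744.
Marginal revenue: MR = 215 − 12.5Q. Set MR = MC: 215 − 12.5Q = 45.7 + 3.5Q → Q_m = 10.5813.
Price P_m = 215 − 6.25·10.5813 = 148.8669; MC(Q_m) = 45.7 + 3.5·10.5813 = 82.7346.
Competitive Q* = 17.3641, so ΔQ = 6.7828; wedge = 148.8669 − 82.7346 = 66.1323.
DWL = ½ × 6.7828 × 66.1323 = $224.28 thousand.

$224.28 thousand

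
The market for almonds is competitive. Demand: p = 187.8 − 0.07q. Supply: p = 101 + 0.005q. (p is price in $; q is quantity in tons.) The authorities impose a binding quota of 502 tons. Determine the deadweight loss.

Competitive equilibrium: 187.8 − 0.07q = 101 + 0.005q → q* = 1157.3333, p* = 106.7867.
At q = 502: demand price = 187.8 − 0.07·502 = 152.66; supply price = 101 + 0.005·502 = 103.51.
Δq = 1157.3333 − 502 = 655.3333; wedge = 152.66 − 103.51 = 49.15.
Welfare loss = ½ × 655.3333 × 49.15 = $16104.82.

$16104.82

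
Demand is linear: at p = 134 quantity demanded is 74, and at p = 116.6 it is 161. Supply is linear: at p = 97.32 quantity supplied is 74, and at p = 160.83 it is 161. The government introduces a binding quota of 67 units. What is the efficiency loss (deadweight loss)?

1002.89

Demand slope = (116.6 − 134)/(161 − 74) = −0.2, so p = 148.8 − 0.2q.
Supply slope = (160.83 − 97.32)/(161 − 74) = 0.73, so p = 43.3 + 0.73q.
Competitive equilibrium: 148.8 − 0.2q = 43.3 + 0.73q → q* = 113.4409, p* = 126.1118.
At q = 67: demand price = 148.8 − 0.2·67 = 135.4; supply price = 43.3 + 0.73·67 = 92.21.
Δq = 113.4409 − 67 = 46.4409; wedge = 135.4 − 92.21 = 43.19.
DWL = ½ × 46.4409 × 43.19 = 1002.89.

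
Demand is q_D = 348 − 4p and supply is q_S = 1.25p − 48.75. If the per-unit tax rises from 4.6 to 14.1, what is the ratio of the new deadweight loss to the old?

9.396

In inverse form: demand p = 87 − 0.25q, supply p = 39 + 0.8q.
Competitive equilibrium: 87 − 0.25q = 39 + 0.8q → q* = 45.7143, p* = 75.5714.
For a per-unit tax t: Δq = t/1.05, so DWL = ½·t·(t/1.05) = t²/2.1.
At t = 4.6: DWL = 10.076. At t = 14.1: DWL = 94.671.
Ratio = (14.1/4.6)² = 9.396.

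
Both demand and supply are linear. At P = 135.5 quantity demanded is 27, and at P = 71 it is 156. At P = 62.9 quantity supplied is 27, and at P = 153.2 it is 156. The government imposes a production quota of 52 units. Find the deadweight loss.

756.15

Demand slope = (71 − 135.5)/(156 − 27) = −0.5, so P = 149 − 0.5Q.
Supply slope = (153.2 − 62.9)/(156 − 27) = 0.7, so P = 44 + 0.7Q.
Competitive equilibrium: 149 − 0.5Q = 44 + 0.7Q → Q* = 87.5, P* = 105.25.
At Q = 52: demand price = 149 − 0.5·52 = 123; supply price = 44 + 0.7·52 = 80.4.
ΔQ = 87.5 − 52 = 35.5; wedge = 123 − 80.4 = 42.6.
DWL = ½ × 35.5 × 42.6 = 756.15.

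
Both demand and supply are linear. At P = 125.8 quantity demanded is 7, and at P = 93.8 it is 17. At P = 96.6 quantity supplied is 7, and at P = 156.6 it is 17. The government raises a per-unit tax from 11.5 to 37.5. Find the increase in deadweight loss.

Demand slope = (93.8 − 125.8)/(17 − 7) = −3.2, so P = 148.2 − 3.2Q.
Supply slope = (156.6 − 96.6)/(17 − 7) = 6, so P = 54.6 + 6Q.
Competitive equilibrium: 148.2 − 3.2Q = 54.6 + 6Q → Q* = 10.1739, P* = 115.6435.
For a per-unit tax t: ΔQ = t/9.2, so DWL = ½·t·(t/9.2) = t²/18.4.
At t = 11.5: DWL = 7.188. At t = 37.5: DWL = 76.427.
Increase = 76.427 − 7.188 = 69.24.

69.24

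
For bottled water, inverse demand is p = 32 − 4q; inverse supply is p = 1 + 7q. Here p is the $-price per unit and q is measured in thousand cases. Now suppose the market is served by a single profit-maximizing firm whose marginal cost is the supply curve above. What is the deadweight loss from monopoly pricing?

Competitive equilibrium: 32 − 4q = 1 + 7q → q* = 2.8182, p* = 20.7273.
Marginal revenue: MR = 32 − 8q. Set MR = MC: 32 − 8q = 1 + 7q → q_m = 2.0667.
Price p_m = 32 − 4·2.0667 = 23.7332; MC(q_m) = 1 + 7·2.0667 = 15.4669.
Competitive q* = 2.8182, so Δq = 0.7515; wedge = 23.7332 − 15.4669 = 8.2663.
Deadweight loss = ½ × 0.7515 × 8.2663 = $3.11 thousand.

$3.11 thousand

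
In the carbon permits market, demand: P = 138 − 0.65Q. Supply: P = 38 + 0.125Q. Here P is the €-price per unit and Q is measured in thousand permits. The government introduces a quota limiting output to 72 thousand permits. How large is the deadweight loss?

Competitive equilibrium: 138 − 0.65Q = 38 + 0.125Q → Q* = 129.0323, P* = 54.129.
At Q = 72: demand price = 138 − 0.65·72 = 91.2; supply price = 38 + 0.125·72 = 47.
ΔQ = 129.0323 − 72 = 57.0323; wedge = 91.2 − 47 = 44.2.
Deadweight loss = ½ × 57.0323 × 44.2 = €1260.41 thousand.

€1260.41 thousand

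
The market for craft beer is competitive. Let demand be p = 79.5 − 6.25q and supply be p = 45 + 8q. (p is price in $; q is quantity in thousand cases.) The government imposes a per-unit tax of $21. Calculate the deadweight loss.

Competitive equilibrium: 79.5 − 6.25q = 45 + 8q → q* = 2.4211, p* = 64.3684.
With the tax, the buyer price exceeds the seller price by 21: (79.5 − 6.25q) − (45 + 8q) = 21 → q' = 0.9474.
Δq = 2.4211 − 0.9474 = 1.4737; the wedge equals the tax, 21.
Welfare loss = ½ × 1.4737 × 21 = $15.47 thousand.

$15.47 thousand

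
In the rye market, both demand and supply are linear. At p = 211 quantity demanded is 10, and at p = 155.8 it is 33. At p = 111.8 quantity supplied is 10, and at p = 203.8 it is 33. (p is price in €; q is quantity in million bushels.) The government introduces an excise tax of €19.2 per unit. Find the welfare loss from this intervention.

€28.80 million

Demand slope = (155.8 − 211)/(33 − 10) = −2.4, so p = 235 − 2.4q.
Supply slope = (203.8 − 111.8)/(33 − 10) = 4, so p = 71.8 + 4q.
Competitive equilibrium: 235 − 2.4q = 71.8 + 4q → q* = 25.5, p* = 173.8.
With the tax, the buyer price exceeds the seller price by 19.2: (235 − 2.4q) − (71.8 + 4q) = 19.2 → q' = 22.5.
Δq = 25.5 − 22.5 = 3; the wedge equals the tax, 19.2.
Welfare loss = ½ × 3 × 19.2 = €28.80 million.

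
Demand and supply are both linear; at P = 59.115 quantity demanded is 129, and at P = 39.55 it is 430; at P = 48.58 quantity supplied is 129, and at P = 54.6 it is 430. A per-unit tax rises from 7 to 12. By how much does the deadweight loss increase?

Demand slope = (39.55 − 59.115)/(430 − 129) = −0.065, so P = 67.5 − 0.065Q.
Supply slope = (54.6 − 48.58)/(430 − 129) = 0.02, so P = 46 + 0.02Q.
Competitive equilibrium: 67.5 − 0.065Q = 46 + 0.02Q → Q* = 252.9412, P* = 51.0588.
For a per-unit tax t: ΔQ = t/0.085, so DWL = ½·t·(t/0.085) = t²/0.17.
At t = 7: DWL = 288.235. At t = 12: DWL = 847.059.
Increase = 847.059 − 288.235 = 558.82.

558.82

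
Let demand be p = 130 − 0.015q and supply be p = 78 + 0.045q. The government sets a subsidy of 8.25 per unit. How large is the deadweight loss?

Competitive equilibrium: 130 − 0.015q = 78 + 0.045q → q* = 866.6667, p* = 117.
The subsidy lowers effective supply by 8.25: p = 69.75 + 0.045q.
New quantity: 130 − 0.015q = 69.75 + 0.045q → q' = 1004.1667.
Overproduction Δq = 1004.1667 − 866.6667 = 137.5; wedge = subsidy = 8.25.
The triangle = ½ × 137.5 × 8.25 = 567.19.

567.19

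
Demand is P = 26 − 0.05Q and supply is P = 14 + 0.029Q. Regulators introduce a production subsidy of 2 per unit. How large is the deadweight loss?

25.32

Competitive equilibrium: 26 − 0.05Q = 14 + 0.029Q → Q* = 151.8987, P* = 18.4051.
The subsidy lowers effective supply by 2: P = 12 + 0.029Q.
New quantity: 26 − 0.05Q = 12 + 0.029Q → Q' = 177.2152.
Overproduction ΔQ = 177.2152 − 151.8987 = 25.3165; wedge = subsidy = 2.
Deadweight loss = ½ × 25.3165 × 2 = 25.32.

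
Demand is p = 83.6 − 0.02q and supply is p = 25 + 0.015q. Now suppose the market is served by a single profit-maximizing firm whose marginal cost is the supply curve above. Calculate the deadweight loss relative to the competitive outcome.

Competitive equilibrium: 83.6 − 0.02q = 25 + 0.015q → q* = 1674.2857, p* = 50.1143.
Marginal revenue: MR = 83.6 − 0.04q. Set MR = MC: 83.6 − 0.04q = 25 + 0.015q → q_m = 1065.4545.
Price p_m = 83.6 − 0.02·1065.4545 = 62.2909; MC(q_m) = 25 + 0.015·1065.4545 = 40.9818.
Competitive q* = 1674.2857, so Δq = 608.8312; wedge = 62.2909 − 40.9818 = 21.3091.
DWL = ½ × 608.8312 × 21.3091 = 6486.82.

6486.82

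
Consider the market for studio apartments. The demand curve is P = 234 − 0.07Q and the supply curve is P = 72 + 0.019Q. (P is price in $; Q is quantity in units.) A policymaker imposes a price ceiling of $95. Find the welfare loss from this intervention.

Competitive equilibrium: 234 − 0.07Q = 72 + 0.019Q → Q* = 1820.22472, P* = 106.58427.
At the ceiling P = 95, quantity supplied = (95 − 72)/0.019 = 1210.52632.
Willingness to pay at Q' = 1210.52632: 234 − 0.07·1210.52632 = 149.26316.
ΔQ = 1820.22472 − 1210.52632 = 609.6984; wedge = 149.26316 − 95 = 54.26316.
Deadweight loss = ½ × 609.6984 × 54.26316 = $16542.08.

$16542.08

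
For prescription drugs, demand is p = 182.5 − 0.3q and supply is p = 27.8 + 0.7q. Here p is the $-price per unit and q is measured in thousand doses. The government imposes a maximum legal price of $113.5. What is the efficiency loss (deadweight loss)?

Competitive equilibrium: 182.5 − 0.3q = 27.8 + 0.7q → q* = 154.7, p* = 136.09.
At the ceiling p = 113.5, quantity supplied = (113.5 − 27.8)/0.7 = 122.4286.
Willingness to pay at q' = 122.4286: 182.5 − 0.3·122.4286 = 145.7714.
Δq = 154.7 − 122.4286 = 32.2714; wedge = 145.7714 − 113.5 = 32.2714.
Welfare loss = ½ × 32.2714 × 32.2714 = $520.72 thousand.

$520.72 thousand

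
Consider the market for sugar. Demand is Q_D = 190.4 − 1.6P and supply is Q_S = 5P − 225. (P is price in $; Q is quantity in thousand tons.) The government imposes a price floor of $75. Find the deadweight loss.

In inverse form: demand P = 119 − 0.625Q, supply P = 45 + 0.2Q.
Competitive equilibrium: 119 − 0.625Q = 45 + 0.2Q → Q* = 89.697, P* = 62.9394.
At the floor P = 75, quantity demanded = (119 − 75)/0.625 = 70.4.
Sellers' marginal cost at Q' = 70.4: 45 + 0.2·70.4 = 59.08.
ΔQ = 89.697 − 70.4 = 19.297; wedge = 75 − 59.08 = 15.92.
DWL = ½ × 19.297 × 15.92 = $153.60 thousand.

$153.60 thousand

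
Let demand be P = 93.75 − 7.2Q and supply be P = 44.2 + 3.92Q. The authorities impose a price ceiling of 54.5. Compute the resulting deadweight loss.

Competitive equilibrium: 93.75 − 7.2Q = 44.2 + 3.92Q → Q* = 4.4559, P* = 61.6673.
At the ceiling P = 54.5, quantity supplied = (54.5 − 44.2)/3.92 = 2.6276.
Willingness to pay at Q' = 2.6276: 93.75 − 7.2·2.6276 = 74.8313.
ΔQ = 4.4559 − 2.6276 = 1.8283; wedge = 74.8313 − 54.5 = 20.3313.
DWL = ½ × 1.8283 × 20.3313 = 18.59.

18.59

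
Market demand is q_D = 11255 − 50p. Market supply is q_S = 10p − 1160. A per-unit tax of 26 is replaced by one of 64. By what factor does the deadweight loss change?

6.059

In inverse form: demand p = 225.1 − 0.02q, supply p = 116 + 0.1q.
Competitive equilibrium: 225.1 − 0.02q = 116 + 0.1q → q* = 909.1667, p* = 206.9167.
For a per-unit tax t: Δq = t/0.12, so DWL = ½·t·(t/0.12) = t²/0.24.
At t = 26: DWL = 2816.667. At t = 64: DWL = 17066.667.
Ratio = (64/26)² = 6.059.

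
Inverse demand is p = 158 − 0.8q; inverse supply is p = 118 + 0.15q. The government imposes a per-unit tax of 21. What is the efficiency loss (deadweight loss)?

232.11

Competitive equilibrium: 158 − 0.8q = 118 + 0.15q → q* = 42.1053, p* = 124.3158.
With the tax, the buyer price exceeds the seller price by 21: (158 − 0.8q) − (118 + 0.15q) = 21 → q' = 20.
Δq = 42.1053 − 20 = 22.1053; the wedge equals the tax, 21.
DWL = ½ × 22.1053 × 21 = 232.11.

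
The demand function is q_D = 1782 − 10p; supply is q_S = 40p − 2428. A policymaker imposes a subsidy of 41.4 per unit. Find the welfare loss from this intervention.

In inverse form: demand p = 178.2 − 0.1q, supply p = 60.7 + 0.025q.
Competitive equilibrium: 178.2 − 0.1q = 60.7 + 0.025q → q* = 940, p* = 84.2.
The subsidy lowers effective supply by 41.4: p = 19.3 + 0.025q.
New quantity: 178.2 − 0.1q = 19.3 + 0.025q → q' = 1271.2.
Overproduction Δq = 1271.2 − 940 = 331.2; wedge = subsidy = 41.4.
Welfare loss = ½ × 331.2 × 41.4 = 6855.84.

6855.84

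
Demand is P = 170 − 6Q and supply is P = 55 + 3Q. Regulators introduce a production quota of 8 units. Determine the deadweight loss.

102.72

Competitive equilibrium: 170 − 6Q = 55 + 3Q → Q* = 12.7778, P* = 93.3333.
At Q = 8: demand price = 170 − 6·8 = 122; supply price = 55 + 3·8 = 79.
ΔQ = 12.7778 − 8 = 4.7778; wedge = 122 − 79 = 43.
Deadweight loss = ½ × 4.7778 × 43 = 102.72.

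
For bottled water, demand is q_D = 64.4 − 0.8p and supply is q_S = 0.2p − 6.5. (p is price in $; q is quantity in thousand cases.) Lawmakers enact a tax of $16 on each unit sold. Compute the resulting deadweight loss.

In inverse form: demand p = 80.5 − 1.25q, supply p = 32.5 + 5q.
Competitive equilibrium: 80.5 − 1.25q = 32.5 + 5q → q* = 7.68, p* = 70.9.
With the tax, the buyer price exceeds the seller price by 16: (80.5 − 1.25q) − (32.5 + 5q) = 16 → q' = 5.12.
Δq = 7.68 − 5.12 = 2.56; the wedge equals the tax, 16.
The triangle = ½ × 2.56 × 16 = $20.48 thousand.

$20.48 thousand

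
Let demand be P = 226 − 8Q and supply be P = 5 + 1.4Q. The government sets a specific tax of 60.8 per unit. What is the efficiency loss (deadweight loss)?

Competitive equilibrium: 226 − 8Q = 5 + 1.4Q → Q* = 23.5106, P* = 37.9149.
With the tax, the buyer price exceeds the seller price by 60.8: (226 − 8Q) − (5 + 1.4Q) = 60.8 → Q' = 17.0426.
ΔQ = 23.5106 − 17.0426 = 6.468; the wedge equals the tax, 60.8.
The triangle = ½ × 6.468 × 60.8 = 196.63.

196.63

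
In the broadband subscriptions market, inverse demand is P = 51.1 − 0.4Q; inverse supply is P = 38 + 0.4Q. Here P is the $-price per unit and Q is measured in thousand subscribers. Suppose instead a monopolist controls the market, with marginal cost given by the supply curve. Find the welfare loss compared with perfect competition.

Competitive equilibrium: 51.1 − 0.4Q = 38 + 0.4Q → Q* = 16.375, P* = 44.55.
Marginal revenue: MR = 51.1 − 0.8Q. Set MR = MC: 51.1 − 0.8Q = 38 + 0.4Q → Q_m = 10.9167.
Price P_m = 51.1 − 0.4·10.9167 = 46.7333; MC(Q_m) = 38 + 0.4·10.9167 = 42.3667.
Competitive Q* = 16.375, so ΔQ = 5.4583; wedge = 46.7333 − 42.3667 = 4.3666.
DWL = ½ × 5.4583 × 4.3666 = $11.92 thousand.

$11.92 thousand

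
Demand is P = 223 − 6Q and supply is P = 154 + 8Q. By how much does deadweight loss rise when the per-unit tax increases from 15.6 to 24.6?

Competitive equilibrium: 223 − 6Q = 154 + 8Q → Q* = 4.9286, P* = 193.4286.
For a per-unit tax t: ΔQ = t/14, so DWL = ½·t·(t/14) = t²/28.
At t = 15.6: DWL = 8.691. At t = 24.6: DWL = 21.613.
Increase = 21.613 − 8.691 = 12.92.

12.92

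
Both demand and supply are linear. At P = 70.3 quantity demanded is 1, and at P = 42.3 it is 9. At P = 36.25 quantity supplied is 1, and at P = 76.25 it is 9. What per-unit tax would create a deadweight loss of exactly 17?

17

Demand slope = (42.3 − 70.3)/(9 − 1) = −3.5, so P = 73.8 − 3.5Q.
Supply slope = (76.25 − 36.25)/(9 − 1) = 5, so P = 31.25 + 5Q.
Competitive equilibrium: 73.8 − 3.5Q = 31.25 + 5Q → Q* = 5.0059, P* = 56.2794.
A tax t gives ΔQ = t/8.5 and wedge t, so DWL = t²/17.
t²/17 = 17 → t² = 289 → t = 17.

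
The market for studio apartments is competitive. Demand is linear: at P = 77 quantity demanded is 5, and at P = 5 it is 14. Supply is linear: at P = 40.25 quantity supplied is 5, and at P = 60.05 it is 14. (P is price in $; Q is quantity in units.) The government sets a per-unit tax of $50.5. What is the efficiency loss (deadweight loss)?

$125.01

Demand slope = (5 − 77)/(14 − 5) = −8, so P = 117 − 8Q.
Supply slope = (60.05 − 40.25)/(14 − 5) = 2.2, so P = 29.25 + 2.2Q.
Competitive equilibrium: 117 − 8Q = 29.25 + 2.2Q → Q* = 8.6029, P* = 48.1765.
With the tax, the buyer price exceeds the seller price by 50.5: (117 − 8Q) − (29.25 + 2.2Q) = 50.5 → Q' = 3.652.
ΔQ = 8.6029 − 3.652 = 4.9509; the wedge equals the tax, 50.5.
DWL = ½ × 4.9509 × 50.5 = $125.01.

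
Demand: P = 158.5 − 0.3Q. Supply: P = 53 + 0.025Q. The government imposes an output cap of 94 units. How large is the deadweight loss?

8642.31

Competitive equilibrium: 158.5 − 0.3Q = 53 + 0.025Q → Q* = 324.6154, P* = 61.1154.
At Q = 94: demand price = 158.5 − 0.3·94 = 130.3; supply price = 53 + 0.025·94 = 55.35.
ΔQ = 324.6154 − 94 = 230.6154; wedge = 130.3 − 55.35 = 74.95.
Welfare loss = ½ × 230.6154 × 74.95 = 8642.31.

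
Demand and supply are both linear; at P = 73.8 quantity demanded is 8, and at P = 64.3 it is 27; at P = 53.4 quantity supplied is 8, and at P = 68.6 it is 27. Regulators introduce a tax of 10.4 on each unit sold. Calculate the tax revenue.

Demand slope = (64.3 − 73.8)/(27 − 8) = −0.5, so P = 77.8 − 0.5Q.
Supply slope = (68.6 − 53.4)/(27 − 8) = 0.8, so P = 47 + 0.8Q.
Competitive equilibrium: 77.8 − 0.5Q = 47 + 0.8Q → Q* = 23.6923, P* = 65.9538.
With the tax, the buyer price exceeds the seller price by 10.4: (77.8 − 0.5Q) − (47 + 0.8Q) = 10.4 → Q' = 15.6923.
Tax revenue = 10.4 × 15.6923 = 163.20.

163.20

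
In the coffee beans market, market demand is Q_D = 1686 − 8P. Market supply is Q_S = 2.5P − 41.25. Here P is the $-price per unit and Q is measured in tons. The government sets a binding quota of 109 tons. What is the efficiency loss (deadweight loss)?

In inverse form: demand P = 210.75 − 0.125Q, supply P = 16.5 + 0.4Q.
Competitive equilibrium: 210.75 − 0.125Q = 16.5 + 0.4Q → Q* = 370, P* = 164.5.
At Q = 109: demand price = 210.75 − 0.125·109 = 197.125; supply price = 16.5 + 0.4·109 = 60.1.
ΔQ = 370 − 109 = 261; wedge = 197.125 − 60.1 = 137.025.
The triangle = ½ × 261 × 137.025 = $17881.76.

$17881.76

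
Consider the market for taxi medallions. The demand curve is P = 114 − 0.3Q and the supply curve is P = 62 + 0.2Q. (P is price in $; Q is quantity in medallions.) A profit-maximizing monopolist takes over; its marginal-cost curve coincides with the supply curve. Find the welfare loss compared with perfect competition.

Competitive equilibrium: 114 − 0.3Q = 62 + 0.2Q → Q* = 104, P* = 82.8.
Marginal revenue: MR = 114 − 0.6Q. Set MR = MC: 114 − 0.6Q = 62 + 0.2Q → Q_m = 65.
Price P_m = 114 − 0.3·65 = 94.5; MC(Q_m) = 62 + 0.2·65 = 75.
Competitive Q* = 104, so ΔQ = 39; wedge = 94.5 − 75 = 19.5.
Deadweight loss = ½ × 39 × 19.5 = $380.25.

$380.25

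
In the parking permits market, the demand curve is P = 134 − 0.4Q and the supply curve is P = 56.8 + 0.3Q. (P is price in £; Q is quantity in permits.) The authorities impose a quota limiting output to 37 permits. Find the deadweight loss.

£1879.78

Competitive equilibrium: 134 − 0.4Q = 56.8 + 0.3Q → Q* = 110.2857, P* = 89.8857.
At Q = 37: demand price = 134 − 0.4·37 = 119.2; supply price = 56.8 + 0.3·37 = 67.9.
ΔQ = 110.2857 − 37 = 73.2857; wedge = 119.2 − 67.9 = 51.3.
DWL = ½ × 73.2857 × 51.3 = £1879.78.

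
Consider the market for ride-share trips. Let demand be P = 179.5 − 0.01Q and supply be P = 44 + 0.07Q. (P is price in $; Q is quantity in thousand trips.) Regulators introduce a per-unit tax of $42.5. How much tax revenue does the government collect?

Competitive equilibrium: 179.5 − 0.01Q = 44 + 0.07Q → Q* = 1693.75, P* = 162.5625.
With the tax, the buyer price exceeds the seller price by 42.5: (179.5 − 0.01Q) − (44 + 0.07Q) = 42.5 → Q' = 1162.5.
Tax revenue = 42.5 × 1162.5 = $49406.25 thousand.

$49406.25 thousand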